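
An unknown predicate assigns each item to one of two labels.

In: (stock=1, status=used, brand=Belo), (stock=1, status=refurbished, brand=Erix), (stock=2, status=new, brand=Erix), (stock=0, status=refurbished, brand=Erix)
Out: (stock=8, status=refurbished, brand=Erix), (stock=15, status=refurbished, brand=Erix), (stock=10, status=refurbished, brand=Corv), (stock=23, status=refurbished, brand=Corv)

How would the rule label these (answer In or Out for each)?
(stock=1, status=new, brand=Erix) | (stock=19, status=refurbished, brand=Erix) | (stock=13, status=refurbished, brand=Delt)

In, Out, Out

Rule: stock ≤ 2. This holds for each 'In' example and fails for each 'Out' one.
(stock=1, status=new, brand=Erix): stock = 1 — satisfies this, so In. (stock=19, status=refurbished, brand=Erix): stock = 19 — doesn't match, so Out. (stock=13, status=refurbished, brand=Delt): stock = 13 — doesn't match, so Out.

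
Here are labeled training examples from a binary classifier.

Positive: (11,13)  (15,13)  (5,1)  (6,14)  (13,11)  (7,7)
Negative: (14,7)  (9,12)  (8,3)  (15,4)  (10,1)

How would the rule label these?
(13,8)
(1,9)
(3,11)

All 'Positive' examples share one property — sum is even — and every 'Negative' example lacks it.
(13,8): Negative (13+8 = 21). (1,9): Positive (1+9 = 10). (3,11): Positive (3+11 = 14).

Negative, Positive, Positive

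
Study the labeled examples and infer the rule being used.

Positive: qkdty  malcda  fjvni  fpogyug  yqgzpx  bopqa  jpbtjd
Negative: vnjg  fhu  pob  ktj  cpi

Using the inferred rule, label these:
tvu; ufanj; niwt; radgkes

Negative, Positive, Negative, Positive

One predicate separates the groups cleanly: length ≥ 5.
tvu → length 3 → Negative.
ufanj → length 5 → Positive.
niwt → length 4 → Negative.
radgkes → length 7 → Positive.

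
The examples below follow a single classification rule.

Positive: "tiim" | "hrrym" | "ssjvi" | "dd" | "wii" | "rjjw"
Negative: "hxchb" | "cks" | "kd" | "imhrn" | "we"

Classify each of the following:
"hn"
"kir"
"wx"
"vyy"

Negative, Negative, Negative, Positive

Rule: has a double letter. This holds for each 'Positive' example and fails for each 'Negative' one.
"hn": no doubled letter — fails the rule, so Negative.
"kir": no doubled letter — fails the rule, so Negative.
"wx": no doubled letter — fails the rule, so Negative.
"vyy": 'yy' doubled — meets the rule, so Positive.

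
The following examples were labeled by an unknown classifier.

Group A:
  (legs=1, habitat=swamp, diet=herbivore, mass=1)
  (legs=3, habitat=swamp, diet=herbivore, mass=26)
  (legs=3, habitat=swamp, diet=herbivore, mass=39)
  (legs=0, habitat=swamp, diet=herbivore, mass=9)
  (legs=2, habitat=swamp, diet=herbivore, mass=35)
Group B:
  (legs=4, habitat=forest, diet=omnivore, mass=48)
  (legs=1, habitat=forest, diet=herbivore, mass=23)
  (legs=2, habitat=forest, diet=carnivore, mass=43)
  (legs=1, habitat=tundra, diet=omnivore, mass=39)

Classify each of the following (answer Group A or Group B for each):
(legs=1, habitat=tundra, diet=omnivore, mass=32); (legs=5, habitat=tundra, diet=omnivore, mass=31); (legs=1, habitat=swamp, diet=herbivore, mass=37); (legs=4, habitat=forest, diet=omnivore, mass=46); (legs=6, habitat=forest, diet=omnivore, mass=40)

Group B, Group B, Group A, Group B, Group B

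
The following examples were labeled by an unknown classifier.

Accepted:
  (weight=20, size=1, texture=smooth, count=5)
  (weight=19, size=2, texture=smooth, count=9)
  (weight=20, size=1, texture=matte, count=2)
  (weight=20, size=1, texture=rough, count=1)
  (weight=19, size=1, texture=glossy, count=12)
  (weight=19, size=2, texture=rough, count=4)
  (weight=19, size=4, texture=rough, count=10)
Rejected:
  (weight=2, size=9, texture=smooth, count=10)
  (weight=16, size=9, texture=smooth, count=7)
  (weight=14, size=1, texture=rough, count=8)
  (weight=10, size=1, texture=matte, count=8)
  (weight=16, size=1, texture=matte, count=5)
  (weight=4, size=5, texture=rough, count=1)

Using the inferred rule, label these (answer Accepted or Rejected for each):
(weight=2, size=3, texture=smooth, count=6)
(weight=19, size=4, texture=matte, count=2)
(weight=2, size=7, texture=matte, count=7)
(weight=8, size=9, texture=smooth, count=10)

The rule appears to be: weight ≥ 19.
(weight=2, size=3, texture=smooth, count=6): weight = 2 — doesn't qualify, so Rejected. (weight=19, size=4, texture=matte, count=2): weight = 19 — satisfies this, so Accepted. (weight=2, size=7, texture=matte, count=7): weight = 2 — doesn't qualify, so Rejected. (weight=8, size=9, texture=smooth, count=10): weight = 8 — doesn't qualify, so Rejected.

Rejected, Accepted, Rejected, Rejected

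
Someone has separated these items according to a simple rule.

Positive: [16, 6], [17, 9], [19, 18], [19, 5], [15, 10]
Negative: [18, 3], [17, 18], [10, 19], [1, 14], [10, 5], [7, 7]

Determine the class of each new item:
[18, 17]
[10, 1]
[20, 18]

Positive, Negative, Positive

A rule that fits every label: first > second AND sum ≥ 22 — true of each 'Positive' example, false of each 'Negative' one.
[18, 17]: 18 > 17, 18+17 = 35 — passes, so Positive.
[10, 1]: 10 > 1, 10+1 = 11 — does not pass, so Negative.
[20, 18]: 20 > 18, 20+18 = 38 — passes, so Positive.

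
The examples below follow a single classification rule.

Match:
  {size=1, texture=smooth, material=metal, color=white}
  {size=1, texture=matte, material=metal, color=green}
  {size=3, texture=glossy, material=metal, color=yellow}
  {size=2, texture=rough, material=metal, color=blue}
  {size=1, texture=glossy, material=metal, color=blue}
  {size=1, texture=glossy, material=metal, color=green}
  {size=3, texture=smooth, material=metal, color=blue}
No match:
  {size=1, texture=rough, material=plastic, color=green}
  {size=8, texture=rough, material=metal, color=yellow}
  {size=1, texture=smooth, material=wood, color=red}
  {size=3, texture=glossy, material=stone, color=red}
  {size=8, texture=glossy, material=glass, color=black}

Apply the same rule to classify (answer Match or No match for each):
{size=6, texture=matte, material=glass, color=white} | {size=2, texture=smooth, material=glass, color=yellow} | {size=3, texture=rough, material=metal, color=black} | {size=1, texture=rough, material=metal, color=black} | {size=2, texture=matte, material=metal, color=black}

The rule appears to be: material is metal AND size ≤ 3.
No match: {size=6, texture=matte, material=glass, color=white}, since material is glass, size = 6. No match: {size=2, texture=smooth, material=glass, color=yellow}, since material is glass, size = 2. Match: {size=3, texture=rough, material=metal, color=black}, since material is metal, size = 3. Match: {size=1, texture=rough, material=metal, color=black}, since material is metal, size = 1. Match: {size=2, texture=matte, material=metal, color=black}, since material is metal, size = 2.

No match, No match, Match, Match, Match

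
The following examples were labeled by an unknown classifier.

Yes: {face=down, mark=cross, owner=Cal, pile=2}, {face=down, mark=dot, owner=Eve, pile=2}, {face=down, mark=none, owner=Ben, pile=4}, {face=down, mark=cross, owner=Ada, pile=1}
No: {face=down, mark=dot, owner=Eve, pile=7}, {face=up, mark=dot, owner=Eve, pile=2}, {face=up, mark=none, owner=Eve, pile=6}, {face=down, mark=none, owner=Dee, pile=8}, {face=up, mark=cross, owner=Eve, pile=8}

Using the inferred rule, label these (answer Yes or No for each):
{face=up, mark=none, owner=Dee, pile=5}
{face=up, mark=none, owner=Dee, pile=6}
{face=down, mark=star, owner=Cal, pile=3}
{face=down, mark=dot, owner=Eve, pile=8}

Every 'Yes' example satisfies: face is down AND pile ≤ 4. None of the 'No' examples do.
{face=up, mark=none, owner=Dee, pile=5}: face is up, pile = 5 — lacks this property, so No.
{face=up, mark=none, owner=Dee, pile=6}: face is up, pile = 6 — lacks this property, so No.
{face=down, mark=star, owner=Cal, pile=3}: face is down, pile = 3 — qualifies, so Yes.
{face=down, mark=dot, owner=Eve, pile=8}: face is down, pile = 8 — lacks this property, so No.

No, No, Yes, No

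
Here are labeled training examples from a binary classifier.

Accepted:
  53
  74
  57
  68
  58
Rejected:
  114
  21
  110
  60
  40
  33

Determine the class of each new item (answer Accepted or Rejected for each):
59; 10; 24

Accepted, Rejected, Rejected

The rule appears to be: digit sum ≥ 7.
59: digit sum 5+9 = 14, meets the rule → Accepted. 10: digit sum 1+0 = 1, fails the rule → Rejected. 24: digit sum 2+4 = 6, fails the rule → Rejected.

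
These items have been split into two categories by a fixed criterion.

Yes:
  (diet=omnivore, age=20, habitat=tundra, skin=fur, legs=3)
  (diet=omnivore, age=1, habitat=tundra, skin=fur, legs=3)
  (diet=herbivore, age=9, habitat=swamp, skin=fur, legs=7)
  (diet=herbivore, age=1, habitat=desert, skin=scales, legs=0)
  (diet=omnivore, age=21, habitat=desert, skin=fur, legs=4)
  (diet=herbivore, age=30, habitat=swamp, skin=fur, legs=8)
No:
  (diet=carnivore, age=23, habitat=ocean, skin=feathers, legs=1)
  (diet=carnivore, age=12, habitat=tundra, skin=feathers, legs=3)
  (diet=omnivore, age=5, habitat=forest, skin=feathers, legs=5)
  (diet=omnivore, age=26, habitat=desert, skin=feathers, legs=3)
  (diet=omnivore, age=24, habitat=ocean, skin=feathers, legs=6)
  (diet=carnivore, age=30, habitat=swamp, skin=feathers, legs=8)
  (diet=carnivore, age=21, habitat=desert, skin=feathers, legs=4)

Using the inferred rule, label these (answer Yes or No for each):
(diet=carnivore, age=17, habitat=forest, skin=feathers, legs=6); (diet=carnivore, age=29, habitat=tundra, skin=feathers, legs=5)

No, No

The classifier is using: skin is not feathers.
No: (diet=carnivore, age=17, habitat=forest, skin=feathers, legs=6), since skin is feathers.
No: (diet=carnivore, age=29, habitat=tundra, skin=feathers, legs=5), since skin is feathers.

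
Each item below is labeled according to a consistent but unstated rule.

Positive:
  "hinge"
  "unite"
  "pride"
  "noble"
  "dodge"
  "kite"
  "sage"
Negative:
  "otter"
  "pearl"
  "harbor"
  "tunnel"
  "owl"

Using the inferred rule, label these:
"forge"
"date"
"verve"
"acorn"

The simplest hypothesis consistent with all the labels is: ends with 'e'.

Positive, Positive, Positive, Negative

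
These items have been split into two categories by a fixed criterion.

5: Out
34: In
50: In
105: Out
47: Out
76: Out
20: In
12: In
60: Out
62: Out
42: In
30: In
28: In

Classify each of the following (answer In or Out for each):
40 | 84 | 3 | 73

The pattern is that an item is 'In' exactly when: even AND at most 50.
40: 40 is even, 40 ≤ 50, fits → In.
84: 84 is even, 84 > 50, doesn't qualify → Out.
3: 3 is odd, 3 ≤ 50, doesn't qualify → Out.
73: 73 is odd, 73 > 50, doesn't qualify → Out.

In, Out, Out, Out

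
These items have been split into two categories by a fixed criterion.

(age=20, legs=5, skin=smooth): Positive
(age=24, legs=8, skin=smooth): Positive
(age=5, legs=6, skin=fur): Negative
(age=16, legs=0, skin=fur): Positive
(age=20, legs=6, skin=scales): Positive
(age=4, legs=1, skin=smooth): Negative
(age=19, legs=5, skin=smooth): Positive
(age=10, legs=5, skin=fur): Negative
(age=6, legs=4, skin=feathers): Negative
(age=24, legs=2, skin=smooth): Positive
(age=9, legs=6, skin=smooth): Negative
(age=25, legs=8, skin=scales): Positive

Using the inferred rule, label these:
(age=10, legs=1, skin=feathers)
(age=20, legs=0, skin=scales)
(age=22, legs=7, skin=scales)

Negative, Positive, Positive

All 'Positive' examples share one property — age ≥ 16 — and every 'Negative' example lacks it.
(age=10, legs=1, skin=feathers): age = 10 — fails the rule, so Negative. (age=20, legs=0, skin=scales): age = 20 — meets the rule, so Positive. (age=22, legs=7, skin=scales): age = 22 — meets the rule, so Positive.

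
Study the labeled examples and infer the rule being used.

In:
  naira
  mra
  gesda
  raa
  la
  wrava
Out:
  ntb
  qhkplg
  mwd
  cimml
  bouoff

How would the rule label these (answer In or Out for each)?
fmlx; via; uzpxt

Out, In, Out

The simplest hypothesis consistent with all the labels is: contains 'a'.
fmlx → no 'a' → Out. via → has 'a' → In. uzpxt → no 'a' → Out.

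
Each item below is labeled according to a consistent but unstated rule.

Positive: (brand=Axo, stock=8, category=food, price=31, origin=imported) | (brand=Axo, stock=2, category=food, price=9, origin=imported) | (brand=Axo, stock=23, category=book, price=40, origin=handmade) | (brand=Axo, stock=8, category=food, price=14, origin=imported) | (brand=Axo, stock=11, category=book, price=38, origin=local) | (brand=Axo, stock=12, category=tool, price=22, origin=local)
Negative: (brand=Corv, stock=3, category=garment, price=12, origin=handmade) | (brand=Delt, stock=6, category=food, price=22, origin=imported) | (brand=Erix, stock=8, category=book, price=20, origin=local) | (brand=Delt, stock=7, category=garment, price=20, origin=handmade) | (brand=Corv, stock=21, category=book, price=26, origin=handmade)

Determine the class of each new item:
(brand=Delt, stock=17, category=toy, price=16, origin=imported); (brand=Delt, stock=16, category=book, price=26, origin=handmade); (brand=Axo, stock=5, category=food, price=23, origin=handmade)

Negative, Negative, Positive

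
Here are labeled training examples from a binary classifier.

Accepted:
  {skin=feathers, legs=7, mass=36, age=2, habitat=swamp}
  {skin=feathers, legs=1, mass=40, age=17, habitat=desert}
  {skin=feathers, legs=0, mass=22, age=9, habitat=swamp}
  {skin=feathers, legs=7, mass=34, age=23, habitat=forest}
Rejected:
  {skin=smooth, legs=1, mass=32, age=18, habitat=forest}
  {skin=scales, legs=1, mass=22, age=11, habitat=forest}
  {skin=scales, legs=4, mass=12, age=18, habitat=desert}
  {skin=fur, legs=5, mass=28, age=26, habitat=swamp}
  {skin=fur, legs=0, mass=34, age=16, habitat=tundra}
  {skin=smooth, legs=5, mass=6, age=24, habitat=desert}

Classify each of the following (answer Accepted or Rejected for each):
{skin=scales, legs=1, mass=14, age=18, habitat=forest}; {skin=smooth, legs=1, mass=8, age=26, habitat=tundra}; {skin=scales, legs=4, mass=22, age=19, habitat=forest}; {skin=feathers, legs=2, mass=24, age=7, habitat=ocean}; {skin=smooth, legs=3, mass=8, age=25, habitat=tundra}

Rejected, Rejected, Rejected, Accepted, Rejected

The pattern is that an item is 'Accepted' exactly when: skin is feathers.
{skin=scales, legs=1, mass=14, age=18, habitat=forest}: skin is scales, lacks this property → Rejected.
{skin=smooth, legs=1, mass=8, age=26, habitat=tundra}: skin is smooth, lacks this property → Rejected.
{skin=scales, legs=4, mass=22, age=19, habitat=forest}: skin is scales, lacks this property → Rejected.
{skin=feathers, legs=2, mass=24, age=7, habitat=ocean}: skin is feathers, satisfies this → Accepted.
{skin=smooth, legs=3, mass=8, age=25, habitat=tundra}: skin is smooth, lacks this property → Rejected.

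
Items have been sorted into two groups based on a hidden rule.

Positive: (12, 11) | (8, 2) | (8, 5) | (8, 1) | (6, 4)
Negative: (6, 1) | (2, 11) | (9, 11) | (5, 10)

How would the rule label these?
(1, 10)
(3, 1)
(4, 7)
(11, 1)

Negative, Negative, Negative, Positive

A rule that fits every label: first > second AND sum ≥ 9 — true of each 'Positive' example, false of each 'Negative' one.
(1, 10): 1 < 10, 1+10 = 11, does not fit → Negative.
(3, 1): 3 > 1, 3+1 = 4, does not fit → Negative.
(4, 7): 4 < 7, 4+7 = 11, does not fit → Negative.
(11, 1): 11 > 1, 11+1 = 12, satisfies this → Positive.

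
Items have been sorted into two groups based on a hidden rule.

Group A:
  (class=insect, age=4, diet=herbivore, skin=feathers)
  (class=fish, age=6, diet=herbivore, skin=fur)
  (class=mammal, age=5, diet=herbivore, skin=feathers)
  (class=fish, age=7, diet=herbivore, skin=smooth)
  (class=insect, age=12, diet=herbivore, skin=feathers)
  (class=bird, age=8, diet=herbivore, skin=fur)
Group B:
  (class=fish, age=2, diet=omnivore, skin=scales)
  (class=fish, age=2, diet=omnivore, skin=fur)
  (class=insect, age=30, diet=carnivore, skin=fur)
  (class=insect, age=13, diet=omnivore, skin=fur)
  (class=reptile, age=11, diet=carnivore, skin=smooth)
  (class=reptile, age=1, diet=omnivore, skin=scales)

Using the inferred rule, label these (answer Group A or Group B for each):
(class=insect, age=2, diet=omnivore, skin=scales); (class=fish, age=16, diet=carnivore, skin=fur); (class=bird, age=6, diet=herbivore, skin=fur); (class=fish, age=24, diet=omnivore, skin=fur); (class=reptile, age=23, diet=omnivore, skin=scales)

Checking candidate rules against both groups, what survives is: diet is herbivore.

Group B, Group B, Group A, Group B, Group B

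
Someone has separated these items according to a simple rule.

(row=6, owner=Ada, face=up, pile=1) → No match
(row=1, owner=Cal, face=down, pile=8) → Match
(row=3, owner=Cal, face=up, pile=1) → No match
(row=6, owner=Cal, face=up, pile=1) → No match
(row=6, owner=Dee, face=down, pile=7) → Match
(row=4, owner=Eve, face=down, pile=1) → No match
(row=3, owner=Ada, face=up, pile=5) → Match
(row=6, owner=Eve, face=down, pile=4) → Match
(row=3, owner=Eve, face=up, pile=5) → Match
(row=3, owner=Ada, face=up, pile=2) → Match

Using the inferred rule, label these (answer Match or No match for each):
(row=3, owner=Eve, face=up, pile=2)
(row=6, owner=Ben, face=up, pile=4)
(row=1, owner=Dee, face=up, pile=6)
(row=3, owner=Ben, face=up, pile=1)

The distinguishing property — pile ≥ 2 — holds for all the 'Match' cases and none of the 'No match' cases.
(row=3, owner=Eve, face=up, pile=2): Match (pile = 2). (row=6, owner=Ben, face=up, pile=4): Match (pile = 4). (row=1, owner=Dee, face=up, pile=6): Match (pile = 6). (row=3, owner=Ben, face=up, pile=1): No match (pile = 1).

Match, Match, Match, No match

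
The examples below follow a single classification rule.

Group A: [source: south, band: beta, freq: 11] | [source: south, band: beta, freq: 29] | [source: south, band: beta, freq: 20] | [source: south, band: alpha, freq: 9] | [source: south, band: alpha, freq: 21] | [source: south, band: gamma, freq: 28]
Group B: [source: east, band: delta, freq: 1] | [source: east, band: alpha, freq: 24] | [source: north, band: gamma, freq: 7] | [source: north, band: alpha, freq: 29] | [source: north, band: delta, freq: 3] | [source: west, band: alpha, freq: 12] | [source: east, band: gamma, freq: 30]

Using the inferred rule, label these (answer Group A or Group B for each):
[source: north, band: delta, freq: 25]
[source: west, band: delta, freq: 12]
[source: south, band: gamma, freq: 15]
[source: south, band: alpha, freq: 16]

Rule: source is south. This holds for each 'Group A' example and fails for each 'Group B' one.

Group B, Group B, Group A, Group A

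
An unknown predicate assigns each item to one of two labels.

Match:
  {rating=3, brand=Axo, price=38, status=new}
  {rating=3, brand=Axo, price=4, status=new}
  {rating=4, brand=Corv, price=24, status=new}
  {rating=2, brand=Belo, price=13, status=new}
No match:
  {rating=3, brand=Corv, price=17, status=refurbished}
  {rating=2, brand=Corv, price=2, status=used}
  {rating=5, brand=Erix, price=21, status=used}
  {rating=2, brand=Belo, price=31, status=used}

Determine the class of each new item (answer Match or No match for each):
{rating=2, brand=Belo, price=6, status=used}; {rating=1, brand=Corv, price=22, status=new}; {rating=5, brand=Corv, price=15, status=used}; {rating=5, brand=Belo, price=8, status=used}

No match, Match, No match, No match

The common property of the 'Match' items is: status is new. No 'No match' item has it.
{rating=2, brand=Belo, price=6, status=used}: status is used, fails this test → No match.
{rating=1, brand=Corv, price=22, status=new}: status is new, satisfies this → Match.
{rating=5, brand=Corv, price=15, status=used}: status is used, fails this test → No match.
{rating=5, brand=Belo, price=8, status=used}: status is used, fails this test → No match.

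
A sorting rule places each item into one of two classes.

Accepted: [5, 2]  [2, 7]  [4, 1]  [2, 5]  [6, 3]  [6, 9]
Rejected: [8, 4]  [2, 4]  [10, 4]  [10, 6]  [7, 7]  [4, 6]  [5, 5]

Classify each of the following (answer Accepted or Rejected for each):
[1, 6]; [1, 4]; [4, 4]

The distinguishing property — sum is odd — holds for all the 'Accepted' cases and none of the 'Rejected' cases.
[1, 6] — 1+6 = 7, hence Accepted. [1, 4] — 1+4 = 5, hence Accepted. [4, 4] — 4+4 = 8, hence Rejected.

Accepted, Accepted, Rejected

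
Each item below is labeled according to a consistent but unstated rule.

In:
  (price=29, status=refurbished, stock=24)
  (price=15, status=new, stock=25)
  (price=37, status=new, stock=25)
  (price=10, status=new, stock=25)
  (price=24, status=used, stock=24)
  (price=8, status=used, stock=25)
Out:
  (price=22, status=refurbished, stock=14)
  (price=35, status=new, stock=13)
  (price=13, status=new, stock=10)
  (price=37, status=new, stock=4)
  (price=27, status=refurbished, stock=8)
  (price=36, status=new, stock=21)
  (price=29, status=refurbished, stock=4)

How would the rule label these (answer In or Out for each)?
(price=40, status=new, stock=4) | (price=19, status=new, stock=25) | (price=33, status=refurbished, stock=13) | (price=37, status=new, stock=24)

Out, In, Out, In

The pattern is that an item is 'In' exactly when: stock ≥ 24.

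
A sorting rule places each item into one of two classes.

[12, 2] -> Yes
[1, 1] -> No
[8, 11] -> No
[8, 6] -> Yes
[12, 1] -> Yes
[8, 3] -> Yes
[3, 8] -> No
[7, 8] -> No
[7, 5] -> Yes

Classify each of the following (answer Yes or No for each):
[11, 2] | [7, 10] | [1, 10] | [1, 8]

Yes, No, No, No

Looking at the examples, the only property every 'Yes' case has and every 'No' case lacks is: first > second.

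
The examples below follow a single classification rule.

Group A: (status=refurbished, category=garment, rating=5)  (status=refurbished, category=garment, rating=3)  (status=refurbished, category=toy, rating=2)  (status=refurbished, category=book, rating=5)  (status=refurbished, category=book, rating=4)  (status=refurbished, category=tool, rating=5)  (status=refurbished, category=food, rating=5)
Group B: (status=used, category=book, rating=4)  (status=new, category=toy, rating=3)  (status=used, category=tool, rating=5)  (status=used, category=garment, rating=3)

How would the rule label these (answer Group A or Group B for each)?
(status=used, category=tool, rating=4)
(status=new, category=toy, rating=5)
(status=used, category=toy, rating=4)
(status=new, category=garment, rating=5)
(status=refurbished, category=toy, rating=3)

Group B, Group B, Group B, Group B, Group A

The pattern is that an item is 'Group A' exactly when: status is refurbished.
Group B: (status=used, category=tool, rating=4), since status is used.
Group B: (status=new, category=toy, rating=5), since status is new.
Group B: (status=used, category=toy, rating=4), since status is used.
Group B: (status=new, category=garment, rating=5), since status is new.
Group A: (status=refurbished, category=toy, rating=3), since status is refurbished.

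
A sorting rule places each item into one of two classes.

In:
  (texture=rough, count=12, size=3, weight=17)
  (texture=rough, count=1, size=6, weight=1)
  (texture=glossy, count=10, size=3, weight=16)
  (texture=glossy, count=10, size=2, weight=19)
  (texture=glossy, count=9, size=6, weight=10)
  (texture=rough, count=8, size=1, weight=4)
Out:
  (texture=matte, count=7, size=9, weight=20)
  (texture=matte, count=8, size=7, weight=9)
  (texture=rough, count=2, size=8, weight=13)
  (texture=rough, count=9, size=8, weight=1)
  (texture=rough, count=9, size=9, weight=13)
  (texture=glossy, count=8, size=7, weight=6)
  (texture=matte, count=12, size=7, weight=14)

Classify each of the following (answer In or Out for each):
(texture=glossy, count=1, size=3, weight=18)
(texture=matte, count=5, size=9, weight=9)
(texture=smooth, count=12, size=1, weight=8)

A rule that fits every label: size ≤ 6 — true of each 'In' example, false of each 'Out' one.
(texture=glossy, count=1, size=3, weight=18) — size = 3, hence In. (texture=matte, count=5, size=9, weight=9) — size = 9, hence Out. (texture=smooth, count=12, size=1, weight=8) — size = 1, hence In.

In, Out, In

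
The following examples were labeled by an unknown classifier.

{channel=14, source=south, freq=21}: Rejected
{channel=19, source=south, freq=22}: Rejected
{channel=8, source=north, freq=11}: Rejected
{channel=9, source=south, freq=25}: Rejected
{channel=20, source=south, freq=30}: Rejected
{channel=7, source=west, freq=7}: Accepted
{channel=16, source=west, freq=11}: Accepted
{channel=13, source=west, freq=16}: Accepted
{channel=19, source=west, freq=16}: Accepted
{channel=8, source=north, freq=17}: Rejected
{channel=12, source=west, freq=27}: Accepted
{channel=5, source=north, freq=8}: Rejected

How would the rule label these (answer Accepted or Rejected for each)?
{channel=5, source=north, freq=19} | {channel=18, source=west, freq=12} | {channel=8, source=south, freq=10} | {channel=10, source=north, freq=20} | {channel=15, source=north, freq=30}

Rejected, Accepted, Rejected, Rejected, Rejected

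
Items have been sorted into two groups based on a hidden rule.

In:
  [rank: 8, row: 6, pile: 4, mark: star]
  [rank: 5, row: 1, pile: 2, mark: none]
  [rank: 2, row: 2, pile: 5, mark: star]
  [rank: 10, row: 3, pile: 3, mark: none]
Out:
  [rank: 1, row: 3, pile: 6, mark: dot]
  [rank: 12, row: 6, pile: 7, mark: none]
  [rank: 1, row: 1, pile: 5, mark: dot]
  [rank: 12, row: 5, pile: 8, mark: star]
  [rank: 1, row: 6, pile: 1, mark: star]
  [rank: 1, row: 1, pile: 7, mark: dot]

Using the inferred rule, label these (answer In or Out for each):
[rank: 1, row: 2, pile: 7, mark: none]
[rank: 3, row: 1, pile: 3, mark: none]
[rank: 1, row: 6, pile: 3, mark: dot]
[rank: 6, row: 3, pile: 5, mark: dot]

Out, In, Out, In

The rule appears to be: rank ≥ 2 AND pile ≤ 5.
[rank: 1, row: 2, pile: 7, mark: none]: rank = 1, pile = 7 — fails this test, so Out. [rank: 3, row: 1, pile: 3, mark: none]: rank = 3, pile = 3 — matches, so In. [rank: 1, row: 6, pile: 3, mark: dot]: rank = 1, pile = 3 — fails this test, so Out. [rank: 6, row: 3, pile: 5, mark: dot]: rank = 6, pile = 5 — matches, so In.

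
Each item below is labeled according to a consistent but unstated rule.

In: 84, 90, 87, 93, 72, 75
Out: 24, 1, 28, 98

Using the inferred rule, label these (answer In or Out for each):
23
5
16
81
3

Out, Out, Out, In, Out

The classifier is using: multiple of 3 AND at least 28.
23 → 23 = 3·7 + 2, 23 < 28 → Out.
5 → 5 = 3·1 + 2, 5 < 28 → Out.
16 → 16 = 3·5 + 1, 16 < 28 → Out.
81 → 81 = 3·27, 81 ≥ 28 → In.
3 → 3 = 3·1, 3 < 28 → Out.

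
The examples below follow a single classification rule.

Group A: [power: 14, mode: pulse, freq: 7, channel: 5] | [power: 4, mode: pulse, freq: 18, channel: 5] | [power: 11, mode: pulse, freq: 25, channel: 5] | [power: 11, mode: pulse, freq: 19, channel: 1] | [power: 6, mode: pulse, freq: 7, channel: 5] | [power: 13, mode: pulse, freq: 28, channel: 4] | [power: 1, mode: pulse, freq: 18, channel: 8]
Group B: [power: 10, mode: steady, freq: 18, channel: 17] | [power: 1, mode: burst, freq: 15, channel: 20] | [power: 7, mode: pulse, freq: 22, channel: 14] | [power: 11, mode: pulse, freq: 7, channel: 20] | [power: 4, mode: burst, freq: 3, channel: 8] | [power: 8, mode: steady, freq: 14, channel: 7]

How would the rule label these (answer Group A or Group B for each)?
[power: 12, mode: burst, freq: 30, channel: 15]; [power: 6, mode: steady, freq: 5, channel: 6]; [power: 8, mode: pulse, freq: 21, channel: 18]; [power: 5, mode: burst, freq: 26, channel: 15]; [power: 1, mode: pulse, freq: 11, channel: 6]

Group B, Group B, Group B, Group B, Group A

Rule: mode is pulse AND channel ≤ 8. This holds for each 'Group A' example and fails for each 'Group B' one.
[power: 12, mode: burst, freq: 30, channel: 15]: Group B (mode is burst, channel = 15).
[power: 6, mode: steady, freq: 5, channel: 6]: Group B (mode is steady, channel = 6).
[power: 8, mode: pulse, freq: 21, channel: 18]: Group B (mode is pulse, channel = 18).
[power: 5, mode: burst, freq: 26, channel: 15]: Group B (mode is burst, channel = 15).
[power: 1, mode: pulse, freq: 11, channel: 6]: Group A (mode is pulse, channel = 6).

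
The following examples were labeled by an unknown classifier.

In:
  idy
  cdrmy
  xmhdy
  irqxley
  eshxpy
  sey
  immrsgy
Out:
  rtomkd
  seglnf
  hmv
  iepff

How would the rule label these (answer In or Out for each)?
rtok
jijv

Every 'In' example satisfies: contains 'y'. None of the 'Out' examples do.

Out, Out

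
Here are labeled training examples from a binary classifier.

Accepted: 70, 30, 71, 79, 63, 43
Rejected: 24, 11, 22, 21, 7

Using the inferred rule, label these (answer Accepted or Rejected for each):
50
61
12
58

The simplest hypothesis consistent with all the labels is: at least 30.
50: 50 ≥ 30 — matches, so Accepted.
61: 61 ≥ 30 — matches, so Accepted.
12: 12 < 30 — doesn't match, so Rejected.
58: 58 ≥ 30 — matches, so Accepted.

Accepted, Accepted, Rejected, Accepted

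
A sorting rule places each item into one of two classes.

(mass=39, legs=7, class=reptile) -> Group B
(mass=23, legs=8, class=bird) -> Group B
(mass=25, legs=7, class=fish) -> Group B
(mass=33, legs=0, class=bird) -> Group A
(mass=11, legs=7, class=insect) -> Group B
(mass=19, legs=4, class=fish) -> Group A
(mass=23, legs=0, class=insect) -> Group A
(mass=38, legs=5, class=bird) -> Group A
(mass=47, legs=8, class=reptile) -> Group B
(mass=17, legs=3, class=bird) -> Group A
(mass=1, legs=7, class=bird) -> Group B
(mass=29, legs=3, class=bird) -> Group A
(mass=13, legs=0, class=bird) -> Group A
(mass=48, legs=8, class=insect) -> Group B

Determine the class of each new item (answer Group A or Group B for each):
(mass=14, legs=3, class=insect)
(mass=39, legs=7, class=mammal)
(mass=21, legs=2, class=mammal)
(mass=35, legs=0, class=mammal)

'Group A' ⟺ legs ≤ 5.

Group A, Group B, Group A, Group A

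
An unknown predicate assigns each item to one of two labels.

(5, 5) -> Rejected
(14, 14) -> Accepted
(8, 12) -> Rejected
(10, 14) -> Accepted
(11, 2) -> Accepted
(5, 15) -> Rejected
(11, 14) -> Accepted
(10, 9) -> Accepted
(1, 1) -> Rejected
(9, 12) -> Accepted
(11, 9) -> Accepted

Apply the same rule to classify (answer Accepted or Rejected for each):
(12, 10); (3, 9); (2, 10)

Accepted, Rejected, Rejected

The distinguishing property — first ≥ 9 — holds for all the 'Accepted' cases and none of the 'Rejected' cases.
(12, 10) → first 12 → Accepted.
(3, 9) → first 3 → Rejected.
(2, 10) → first 2 → Rejected.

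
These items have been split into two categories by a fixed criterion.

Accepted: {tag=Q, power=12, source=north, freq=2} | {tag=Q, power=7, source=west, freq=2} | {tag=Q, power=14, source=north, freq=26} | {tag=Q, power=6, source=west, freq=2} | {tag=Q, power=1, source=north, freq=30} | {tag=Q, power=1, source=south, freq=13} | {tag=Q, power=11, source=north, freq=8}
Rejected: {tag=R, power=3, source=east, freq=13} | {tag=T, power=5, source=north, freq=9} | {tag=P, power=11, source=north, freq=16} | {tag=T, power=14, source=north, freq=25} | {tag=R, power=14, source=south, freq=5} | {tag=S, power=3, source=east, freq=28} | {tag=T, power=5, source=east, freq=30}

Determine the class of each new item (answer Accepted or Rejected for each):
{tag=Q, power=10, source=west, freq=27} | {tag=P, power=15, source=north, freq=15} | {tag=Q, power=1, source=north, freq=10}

Accepted, Rejected, Accepted

Every 'Accepted' example satisfies: tag is Q. None of the 'Rejected' examples do.
{tag=Q, power=10, source=west, freq=27}: tag is Q, has this property → Accepted.
{tag=P, power=15, source=north, freq=15}: tag is P, does not fit → Rejected.
{tag=Q, power=1, source=north, freq=10}: tag is Q, has this property → Accepted.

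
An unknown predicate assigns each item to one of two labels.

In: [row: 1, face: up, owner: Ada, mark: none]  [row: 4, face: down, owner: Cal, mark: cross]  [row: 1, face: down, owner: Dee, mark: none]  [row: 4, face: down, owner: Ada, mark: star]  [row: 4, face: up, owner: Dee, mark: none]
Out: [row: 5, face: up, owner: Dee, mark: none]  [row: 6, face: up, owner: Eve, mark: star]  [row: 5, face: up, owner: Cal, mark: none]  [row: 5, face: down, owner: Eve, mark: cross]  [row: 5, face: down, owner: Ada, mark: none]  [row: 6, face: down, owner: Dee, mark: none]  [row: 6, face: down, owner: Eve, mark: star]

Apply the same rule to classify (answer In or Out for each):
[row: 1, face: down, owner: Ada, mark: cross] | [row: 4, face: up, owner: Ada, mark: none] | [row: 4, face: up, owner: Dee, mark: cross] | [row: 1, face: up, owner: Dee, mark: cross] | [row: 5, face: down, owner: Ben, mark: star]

In, In, In, In, Out

'In' ⟺ row ≤ 4.
[row: 1, face: down, owner: Ada, mark: cross]: In (row = 1). [row: 4, face: up, owner: Ada, mark: none]: In (row = 4). [row: 4, face: up, owner: Dee, mark: cross]: In (row = 4). [row: 1, face: up, owner: Dee, mark: cross]: In (row = 1). [row: 5, face: down, owner: Ben, mark: star]: Out (row = 5).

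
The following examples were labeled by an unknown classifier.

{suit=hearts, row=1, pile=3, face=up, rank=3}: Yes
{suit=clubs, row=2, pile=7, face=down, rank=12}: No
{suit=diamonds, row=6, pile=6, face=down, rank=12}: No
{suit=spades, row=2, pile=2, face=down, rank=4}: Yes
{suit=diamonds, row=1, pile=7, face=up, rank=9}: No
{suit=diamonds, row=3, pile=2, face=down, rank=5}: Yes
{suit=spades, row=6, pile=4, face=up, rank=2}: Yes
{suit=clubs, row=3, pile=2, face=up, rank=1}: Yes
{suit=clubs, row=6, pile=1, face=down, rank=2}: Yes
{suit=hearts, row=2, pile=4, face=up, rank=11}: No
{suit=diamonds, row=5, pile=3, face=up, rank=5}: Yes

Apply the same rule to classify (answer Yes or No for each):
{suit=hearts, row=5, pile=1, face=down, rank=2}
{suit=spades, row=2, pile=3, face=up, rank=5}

The rule appears to be: rank ≤ 5.

Yes, Yes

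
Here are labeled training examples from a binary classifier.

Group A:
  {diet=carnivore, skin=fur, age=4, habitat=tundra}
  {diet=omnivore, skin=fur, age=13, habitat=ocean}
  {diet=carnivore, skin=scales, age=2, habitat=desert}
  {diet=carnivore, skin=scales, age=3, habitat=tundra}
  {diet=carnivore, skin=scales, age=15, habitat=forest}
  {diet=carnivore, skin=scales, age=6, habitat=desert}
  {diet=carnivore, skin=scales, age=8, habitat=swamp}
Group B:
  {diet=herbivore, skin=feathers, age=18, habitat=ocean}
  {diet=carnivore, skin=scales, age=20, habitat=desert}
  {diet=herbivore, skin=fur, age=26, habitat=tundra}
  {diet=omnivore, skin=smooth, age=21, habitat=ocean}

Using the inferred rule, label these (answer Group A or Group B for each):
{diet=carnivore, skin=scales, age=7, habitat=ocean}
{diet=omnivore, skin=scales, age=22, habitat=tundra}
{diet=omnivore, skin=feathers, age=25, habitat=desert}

Group A, Group B, Group B

The simplest hypothesis consistent with all the labels is: age ≤ 15.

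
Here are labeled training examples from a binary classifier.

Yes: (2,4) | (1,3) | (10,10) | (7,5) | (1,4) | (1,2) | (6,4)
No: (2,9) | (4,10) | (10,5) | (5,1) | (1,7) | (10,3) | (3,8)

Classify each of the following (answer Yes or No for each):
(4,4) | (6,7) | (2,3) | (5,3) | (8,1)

The classifier is using: |first − second| ≤ 3.
(4,4): |4−4| = 0, checks out → Yes.
(6,7): |6−7| = 1, checks out → Yes.
(2,3): |2−3| = 1, checks out → Yes.
(5,3): |5−3| = 2, checks out → Yes.
(8,1): |8−1| = 7, lacks this property → No.

Yes, Yes, Yes, Yes, No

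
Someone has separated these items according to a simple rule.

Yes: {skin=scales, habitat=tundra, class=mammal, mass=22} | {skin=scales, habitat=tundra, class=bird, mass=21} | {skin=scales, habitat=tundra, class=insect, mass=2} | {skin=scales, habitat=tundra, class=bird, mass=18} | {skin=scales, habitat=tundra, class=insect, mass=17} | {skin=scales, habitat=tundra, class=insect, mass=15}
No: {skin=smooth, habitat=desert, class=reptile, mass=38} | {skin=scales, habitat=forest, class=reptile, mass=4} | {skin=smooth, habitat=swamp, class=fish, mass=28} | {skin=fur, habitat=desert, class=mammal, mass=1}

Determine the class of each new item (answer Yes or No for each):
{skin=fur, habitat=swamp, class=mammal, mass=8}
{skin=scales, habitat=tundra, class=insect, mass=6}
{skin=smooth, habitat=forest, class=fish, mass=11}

Every 'Yes' example satisfies: habitat is tundra. None of the 'No' examples do.

No, Yes, No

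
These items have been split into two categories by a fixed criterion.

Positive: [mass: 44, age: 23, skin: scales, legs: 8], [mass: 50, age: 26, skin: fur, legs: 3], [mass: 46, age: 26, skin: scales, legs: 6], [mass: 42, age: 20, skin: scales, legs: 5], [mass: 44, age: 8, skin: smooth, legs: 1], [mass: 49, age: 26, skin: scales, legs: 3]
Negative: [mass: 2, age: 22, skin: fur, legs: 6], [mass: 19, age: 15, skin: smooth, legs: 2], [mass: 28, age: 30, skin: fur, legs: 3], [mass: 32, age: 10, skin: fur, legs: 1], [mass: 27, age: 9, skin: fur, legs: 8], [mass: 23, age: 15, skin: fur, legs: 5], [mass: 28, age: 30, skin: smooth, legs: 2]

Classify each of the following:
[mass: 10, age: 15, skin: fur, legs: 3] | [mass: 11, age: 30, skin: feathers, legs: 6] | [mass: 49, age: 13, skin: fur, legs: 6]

Negative, Negative, Positive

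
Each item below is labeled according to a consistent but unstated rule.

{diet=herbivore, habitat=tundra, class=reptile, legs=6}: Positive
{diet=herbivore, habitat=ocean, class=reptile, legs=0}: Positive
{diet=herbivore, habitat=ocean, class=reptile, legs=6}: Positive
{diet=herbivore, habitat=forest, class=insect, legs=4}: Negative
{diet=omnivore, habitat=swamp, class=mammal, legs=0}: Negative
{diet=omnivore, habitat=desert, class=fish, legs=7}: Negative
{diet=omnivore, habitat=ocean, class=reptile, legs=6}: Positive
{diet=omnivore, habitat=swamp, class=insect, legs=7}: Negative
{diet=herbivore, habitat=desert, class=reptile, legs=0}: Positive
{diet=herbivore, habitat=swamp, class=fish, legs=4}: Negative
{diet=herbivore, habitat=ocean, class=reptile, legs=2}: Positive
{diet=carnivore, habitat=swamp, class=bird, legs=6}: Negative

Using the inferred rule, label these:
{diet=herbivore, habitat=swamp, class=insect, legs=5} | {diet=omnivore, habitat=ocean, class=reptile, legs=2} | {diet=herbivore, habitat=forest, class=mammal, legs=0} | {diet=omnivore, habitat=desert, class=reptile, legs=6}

Negative, Positive, Negative, Positive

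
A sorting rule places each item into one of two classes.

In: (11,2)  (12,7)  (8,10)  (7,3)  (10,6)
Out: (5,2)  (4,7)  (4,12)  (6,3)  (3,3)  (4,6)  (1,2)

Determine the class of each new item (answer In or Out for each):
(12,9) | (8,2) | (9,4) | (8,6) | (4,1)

In, In, In, In, Out

The rule appears to be: first ≥ 7.
(12,9): first 12 — meets the rule, so In. (8,2): first 8 — meets the rule, so In. (9,4): first 9 — meets the rule, so In. (8,6): first 8 — meets the rule, so In. (4,1): first 4 — doesn't qualify, so Out.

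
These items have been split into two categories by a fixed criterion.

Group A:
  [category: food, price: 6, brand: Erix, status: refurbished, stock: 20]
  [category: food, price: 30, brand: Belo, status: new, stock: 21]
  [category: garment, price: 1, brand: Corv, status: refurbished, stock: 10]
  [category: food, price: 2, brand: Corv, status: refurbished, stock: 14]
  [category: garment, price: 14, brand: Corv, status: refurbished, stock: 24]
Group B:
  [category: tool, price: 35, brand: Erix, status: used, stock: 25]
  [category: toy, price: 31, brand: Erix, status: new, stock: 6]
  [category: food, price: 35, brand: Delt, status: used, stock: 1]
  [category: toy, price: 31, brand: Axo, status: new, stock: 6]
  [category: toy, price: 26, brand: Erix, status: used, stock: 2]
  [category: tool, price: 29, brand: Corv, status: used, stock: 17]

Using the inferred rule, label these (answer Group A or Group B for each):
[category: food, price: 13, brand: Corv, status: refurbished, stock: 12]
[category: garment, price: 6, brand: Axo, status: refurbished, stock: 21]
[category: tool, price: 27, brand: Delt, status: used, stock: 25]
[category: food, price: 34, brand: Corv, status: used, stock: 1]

Group A, Group A, Group B, Group B

A rule that fits every label: status is refurbished OR brand is Belo — true of each 'Group A' example, false of each 'Group B' one.
[category: food, price: 13, brand: Corv, status: refurbished, stock: 12]: Group A (status is refurbished, brand is Corv).
[category: garment, price: 6, brand: Axo, status: refurbished, stock: 21]: Group A (status is refurbished, brand is Axo).
[category: tool, price: 27, brand: Delt, status: used, stock: 25]: Group B (status is used, brand is Delt).
[category: food, price: 34, brand: Corv, status: used, stock: 1]: Group B (status is used, brand is Corv).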